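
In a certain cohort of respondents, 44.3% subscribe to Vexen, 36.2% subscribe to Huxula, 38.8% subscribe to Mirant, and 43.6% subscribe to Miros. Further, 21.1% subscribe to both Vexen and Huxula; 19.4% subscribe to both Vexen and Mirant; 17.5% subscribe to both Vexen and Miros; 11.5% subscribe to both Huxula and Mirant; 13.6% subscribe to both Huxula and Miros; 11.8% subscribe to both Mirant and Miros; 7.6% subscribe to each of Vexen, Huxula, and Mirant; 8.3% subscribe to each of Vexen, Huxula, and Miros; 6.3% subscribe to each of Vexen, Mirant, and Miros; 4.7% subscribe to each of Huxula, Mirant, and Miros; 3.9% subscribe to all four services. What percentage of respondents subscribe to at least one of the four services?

91.0%

By inclusion–exclusion:
P(at least one) = 44.3 + 36.2 + 38.8 + 43.6 − 21.1 − 19.4 − 17.5 − 11.5 − 13.6 − 11.8 + 7.6 + 8.3 + 6.3 + 4.7 − 3.9 = 91.0%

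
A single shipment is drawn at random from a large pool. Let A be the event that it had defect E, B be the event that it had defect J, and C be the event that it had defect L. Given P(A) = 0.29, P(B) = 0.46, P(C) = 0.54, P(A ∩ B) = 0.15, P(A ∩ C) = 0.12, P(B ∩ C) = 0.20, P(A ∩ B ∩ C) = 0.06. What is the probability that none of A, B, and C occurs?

By inclusion-exclusion,
P(A ∪ B ∪ C) = 0.29 + 0.46 + 0.54 − 0.15 − 0.12 − 0.20 + 0.06 = 0.88
P(none) = 1 − 0.88 = 0.12

0.12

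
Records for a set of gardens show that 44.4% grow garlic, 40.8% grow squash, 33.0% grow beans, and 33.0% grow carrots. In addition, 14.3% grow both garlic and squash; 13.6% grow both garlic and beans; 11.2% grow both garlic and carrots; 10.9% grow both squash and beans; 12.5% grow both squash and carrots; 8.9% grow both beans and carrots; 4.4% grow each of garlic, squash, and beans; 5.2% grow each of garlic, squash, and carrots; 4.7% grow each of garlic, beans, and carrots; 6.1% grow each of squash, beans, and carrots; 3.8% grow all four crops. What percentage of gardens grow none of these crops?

3.6%

Apply inclusion-exclusion:
P(union) = 44.4 + 40.8 + 33.0 + 33.0 − 14.3 − 13.6 − 11.2 − 10.9 − 12.5 − 8.9 + 4.4 + 5.2 + 4.7 + 6.1 − 3.8 = 96.4%
P(none) = 100% − 96.4% = 3.6%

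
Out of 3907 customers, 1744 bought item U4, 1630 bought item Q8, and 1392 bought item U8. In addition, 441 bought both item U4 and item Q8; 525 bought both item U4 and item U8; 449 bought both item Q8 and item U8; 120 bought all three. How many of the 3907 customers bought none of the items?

436

|at least one| = 1744 + 1630 + 1392 − 441 − 525 − 449 + 120 = 3471
None: 3907 − 3471 = 436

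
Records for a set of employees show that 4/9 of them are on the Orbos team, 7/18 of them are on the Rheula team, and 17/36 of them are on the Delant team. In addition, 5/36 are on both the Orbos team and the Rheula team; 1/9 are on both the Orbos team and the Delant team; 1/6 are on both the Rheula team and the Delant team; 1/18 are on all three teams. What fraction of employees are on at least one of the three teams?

17/18

P(≥1) = 4/9 + 7/18 + 17/36 − 5/36 − 1/9 − 1/6 + 1/18 = 17/18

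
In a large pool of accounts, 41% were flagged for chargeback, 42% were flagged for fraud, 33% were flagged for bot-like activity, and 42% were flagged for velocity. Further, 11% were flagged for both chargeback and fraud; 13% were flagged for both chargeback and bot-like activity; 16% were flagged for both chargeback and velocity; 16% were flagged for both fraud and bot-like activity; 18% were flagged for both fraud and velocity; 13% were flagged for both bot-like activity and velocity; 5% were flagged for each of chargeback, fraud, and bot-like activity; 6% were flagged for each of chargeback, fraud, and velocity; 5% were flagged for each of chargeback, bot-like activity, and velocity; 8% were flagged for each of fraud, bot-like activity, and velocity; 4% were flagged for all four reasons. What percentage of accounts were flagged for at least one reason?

91%

P(union) = 41 + 42 + 33 + 42 − 11 − 13 − 16 − 16 − 18 − 13 + 5 + 6 + 5 + 8 − 4 = 91%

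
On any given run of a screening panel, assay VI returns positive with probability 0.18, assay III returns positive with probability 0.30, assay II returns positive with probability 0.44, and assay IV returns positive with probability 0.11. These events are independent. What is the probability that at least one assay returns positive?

P(none) = (1 − 0.18) × (1 − 0.30) × (1 − 0.44) × (1 − 0.11) = 0.82 × 0.70 × 0.56 × 0.89 = 0.2860816
P(at least one) = 1 − 0.2860816 = 0.7139184

0.7139184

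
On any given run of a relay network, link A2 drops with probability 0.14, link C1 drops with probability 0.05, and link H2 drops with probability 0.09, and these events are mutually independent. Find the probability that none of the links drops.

0.74347

P(none) = (1 − 0.14) × (1 − 0.05) × (1 − 0.09) = 0.86 × 0.95 × 0.91 = 0.74347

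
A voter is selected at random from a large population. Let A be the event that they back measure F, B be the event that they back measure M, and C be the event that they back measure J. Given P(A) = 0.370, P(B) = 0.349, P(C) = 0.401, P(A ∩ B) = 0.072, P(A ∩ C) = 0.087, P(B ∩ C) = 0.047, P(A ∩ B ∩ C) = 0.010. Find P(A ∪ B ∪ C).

0.924

Inclusion–exclusion gives
P(A ∪ B ∪ C) = 0.370 + 0.349 + 0.401 − 0.072 − 0.087 − 0.047 + 0.010 = 0.924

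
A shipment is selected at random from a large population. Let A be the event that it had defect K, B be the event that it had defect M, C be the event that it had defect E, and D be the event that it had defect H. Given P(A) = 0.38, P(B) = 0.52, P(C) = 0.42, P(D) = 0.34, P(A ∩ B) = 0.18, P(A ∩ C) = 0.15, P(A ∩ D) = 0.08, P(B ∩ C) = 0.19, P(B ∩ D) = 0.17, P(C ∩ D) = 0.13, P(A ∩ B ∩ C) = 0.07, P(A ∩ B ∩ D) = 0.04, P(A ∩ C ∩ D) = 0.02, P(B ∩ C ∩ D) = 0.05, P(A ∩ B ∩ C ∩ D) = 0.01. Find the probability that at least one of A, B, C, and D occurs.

By inclusion–exclusion:
P(A ∪ B ∪ C ∪ D) = 0.38 + 0.52 + 0.42 + 0.34 − 0.18 − 0.15 − 0.08 − 0.19 − 0.17 − 0.13 + 0.07 + 0.04 + 0.02 + 0.05 − 0.01 = 0.93

0.93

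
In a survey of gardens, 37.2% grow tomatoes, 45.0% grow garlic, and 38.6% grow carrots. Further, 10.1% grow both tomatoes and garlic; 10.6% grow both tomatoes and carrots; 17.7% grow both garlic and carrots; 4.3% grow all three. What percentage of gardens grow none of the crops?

13.3%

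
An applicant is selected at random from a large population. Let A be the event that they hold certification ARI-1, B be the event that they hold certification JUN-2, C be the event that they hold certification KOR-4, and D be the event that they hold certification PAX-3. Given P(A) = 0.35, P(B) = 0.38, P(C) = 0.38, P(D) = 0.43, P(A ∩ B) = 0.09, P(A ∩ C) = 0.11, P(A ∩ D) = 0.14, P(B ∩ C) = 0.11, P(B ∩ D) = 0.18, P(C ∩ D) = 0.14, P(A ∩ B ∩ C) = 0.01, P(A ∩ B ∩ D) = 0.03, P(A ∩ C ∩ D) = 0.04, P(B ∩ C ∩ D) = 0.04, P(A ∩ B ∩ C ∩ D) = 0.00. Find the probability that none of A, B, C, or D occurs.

0.11

P(A ∪ B ∪ C ∪ D) = 0.35 + 0.38 + 0.38 + 0.43 − 0.09 − 0.11 − 0.14 − 0.11 − 0.18 − 0.14 + 0.01 + 0.03 + 0.04 + 0.04 − 0.00 = 0.89
P(none) = 1 − 0.89 = 0.11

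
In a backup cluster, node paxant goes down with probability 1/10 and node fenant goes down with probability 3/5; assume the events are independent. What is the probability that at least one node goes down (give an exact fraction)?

16/25

P(none) = (1 − 1/10) × (1 − 3/5) = 9/10 × 2/5 = 9/25
P(at least one) = 1 − 9/25 = 16/25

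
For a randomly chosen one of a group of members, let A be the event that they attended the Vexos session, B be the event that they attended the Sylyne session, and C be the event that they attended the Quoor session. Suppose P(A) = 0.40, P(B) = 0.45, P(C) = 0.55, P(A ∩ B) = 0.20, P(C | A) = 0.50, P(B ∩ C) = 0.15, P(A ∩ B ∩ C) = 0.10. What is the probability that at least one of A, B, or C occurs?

0.95

P(A ∩ C) = P(A)·P(C|A) = 0.40 × 0.50 = 0.20
Apply inclusion-exclusion:
P(A ∪ B ∪ C) = 0.40 + 0.45 + 0.55 − 0.20 − 0.20 − 0.15 + 0.10 = 0.95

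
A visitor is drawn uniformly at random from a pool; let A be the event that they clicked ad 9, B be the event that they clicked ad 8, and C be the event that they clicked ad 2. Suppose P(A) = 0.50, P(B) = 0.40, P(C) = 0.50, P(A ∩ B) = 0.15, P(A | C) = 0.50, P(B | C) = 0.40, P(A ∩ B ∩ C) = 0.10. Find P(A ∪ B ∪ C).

0.90

P(A ∩ C) = P(C)·P(A|C) = 0.50 × 0.50 = 0.25
P(B ∩ C) = P(C)·P(B|C) = 0.50 × 0.40 = 0.20
Inclusion–exclusion gives
P(A ∪ B ∪ C) = 0.50 + 0.40 + 0.50 − 0.15 − 0.25 − 0.20 + 0.10 = 0.90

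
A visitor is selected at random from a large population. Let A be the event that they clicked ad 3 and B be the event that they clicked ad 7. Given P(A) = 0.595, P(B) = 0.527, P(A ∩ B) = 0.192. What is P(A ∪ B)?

0.930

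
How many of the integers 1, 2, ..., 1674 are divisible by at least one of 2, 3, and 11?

Inclusion–exclusion gives
837 + 558 + 152 − 279 − 76 − 50 + 25 = 1167

1167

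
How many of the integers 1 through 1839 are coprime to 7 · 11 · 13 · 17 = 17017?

floor(1839/7) + floor(1839/11) + floor(1839/13) + floor(1839/17) − floor(1839/77) − floor(1839/91) − floor(1839/119) − floor(1839/143) − floor(1839/187) − floor(1839/221) + floor(1839/1001) + floor(1839/1309) + floor(1839/1547) + floor(1839/2431) − floor(1839/17017) = 262 + 167 + 141 + 108 − 23 − 20 − 15 − 12 − 9 − 8 + 1 + 1 + 1 + 0 − 0 = 594
1839 − 594 = 1245

1245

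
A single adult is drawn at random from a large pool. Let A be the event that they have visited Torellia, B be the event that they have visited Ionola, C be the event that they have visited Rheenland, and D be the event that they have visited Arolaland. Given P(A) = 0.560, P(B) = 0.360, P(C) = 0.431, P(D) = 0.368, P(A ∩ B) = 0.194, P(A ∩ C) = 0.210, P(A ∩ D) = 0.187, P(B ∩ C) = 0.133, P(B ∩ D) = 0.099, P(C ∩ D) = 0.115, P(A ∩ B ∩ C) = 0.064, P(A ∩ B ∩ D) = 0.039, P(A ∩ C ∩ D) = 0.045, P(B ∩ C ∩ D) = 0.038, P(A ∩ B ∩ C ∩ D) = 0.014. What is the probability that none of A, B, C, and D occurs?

Apply inclusion-exclusion:
P(A ∪ B ∪ C ∪ D) = 0.560 + 0.360 + 0.431 + 0.368 − 0.194 − 0.210 − 0.187 − 0.133 − 0.099 − 0.115 + 0.064 + 0.039 + 0.045 + 0.038 − 0.014 = 0.953
P(none) = 1 − 0.953 = 0.047

0.047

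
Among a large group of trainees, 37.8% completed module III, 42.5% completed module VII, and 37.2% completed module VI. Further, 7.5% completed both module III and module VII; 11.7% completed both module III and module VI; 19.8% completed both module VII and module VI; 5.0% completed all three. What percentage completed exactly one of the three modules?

54.5%

By inclusion–exclusion (exactly-one form):
P(exactly one) = 37.8 + 42.5 + 37.2 − 2·7.5 − 2·11.7 − 2·19.8 + 3·5.0 = 54.5%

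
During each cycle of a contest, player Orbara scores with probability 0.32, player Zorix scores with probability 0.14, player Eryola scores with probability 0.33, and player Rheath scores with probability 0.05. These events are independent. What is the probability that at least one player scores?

P(none) = (1 − 0.32) × (1 − 0.14) × (1 − 0.33) × (1 − 0.05) = 0.68 × 0.86 × 0.67 × 0.95 = 0.3722252
P(at least one) = 1 − 0.3722252 = 0.6277748

0.6277748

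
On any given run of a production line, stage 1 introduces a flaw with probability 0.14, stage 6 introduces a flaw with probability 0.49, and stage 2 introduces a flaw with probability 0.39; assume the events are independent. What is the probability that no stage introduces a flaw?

P(none) = (1 − 0.14) × (1 − 0.49) × (1 − 0.39) = 0.86 × 0.51 × 0.61 = 0.267546

0.267546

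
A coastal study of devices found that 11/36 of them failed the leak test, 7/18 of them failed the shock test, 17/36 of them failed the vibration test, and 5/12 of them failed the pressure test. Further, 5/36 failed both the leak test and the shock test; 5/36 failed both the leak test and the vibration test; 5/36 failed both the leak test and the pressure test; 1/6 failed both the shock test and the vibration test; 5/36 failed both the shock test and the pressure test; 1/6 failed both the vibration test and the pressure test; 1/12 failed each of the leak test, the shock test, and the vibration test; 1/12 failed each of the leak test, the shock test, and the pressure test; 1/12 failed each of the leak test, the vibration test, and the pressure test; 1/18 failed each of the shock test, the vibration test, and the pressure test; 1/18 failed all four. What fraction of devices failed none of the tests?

Using inclusion–exclusion:
P(at least one) = 11/36 + 7/18 + 17/36 + 5/12 − 5/36 − 5/36 − 5/36 − 1/6 − 5/36 − 1/6 + 1/12 + 1/12 + 1/12 + 1/18 − 1/18 = 17/18
P(none) = 1 − 17/18 = 1/18

1/18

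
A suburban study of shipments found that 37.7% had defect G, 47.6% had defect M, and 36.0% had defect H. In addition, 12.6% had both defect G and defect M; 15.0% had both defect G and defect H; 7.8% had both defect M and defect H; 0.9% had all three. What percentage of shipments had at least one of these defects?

By inclusion-exclusion,
P(at least one) = 37.7 + 47.6 + 36.0 − 12.6 − 15.0 − 7.8 + 0.9 = 86.8%

86.8%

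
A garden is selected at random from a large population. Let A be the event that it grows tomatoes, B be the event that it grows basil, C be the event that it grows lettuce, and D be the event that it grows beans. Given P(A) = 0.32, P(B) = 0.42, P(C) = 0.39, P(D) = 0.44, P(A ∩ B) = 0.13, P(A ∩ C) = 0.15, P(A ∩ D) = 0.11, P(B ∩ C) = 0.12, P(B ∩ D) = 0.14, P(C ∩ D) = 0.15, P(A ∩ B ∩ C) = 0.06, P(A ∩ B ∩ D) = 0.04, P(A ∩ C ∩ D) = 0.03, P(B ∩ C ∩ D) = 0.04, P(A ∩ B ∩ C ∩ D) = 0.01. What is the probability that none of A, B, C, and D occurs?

0.07

By inclusion–exclusion:
P(A ∪ B ∪ C ∪ D) = 0.32 + 0.42 + 0.39 + 0.44 − 0.13 − 0.15 − 0.11 − 0.12 − 0.14 − 0.15 + 0.06 + 0.04 + 0.03 + 0.04 − 0.01 = 0.93
P(none) = 1 − 0.93 = 0.07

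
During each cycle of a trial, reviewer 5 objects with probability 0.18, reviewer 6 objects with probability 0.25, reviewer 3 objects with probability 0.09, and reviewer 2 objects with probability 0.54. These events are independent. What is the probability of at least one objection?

0.742561

P(none) = (1 − 0.18) × (1 − 0.25) × (1 − 0.09) × (1 − 0.54) = 0.82 × 0.75 × 0.91 × 0.46 = 0.257439
P(at least one) = 1 − 0.257439 = 0.742561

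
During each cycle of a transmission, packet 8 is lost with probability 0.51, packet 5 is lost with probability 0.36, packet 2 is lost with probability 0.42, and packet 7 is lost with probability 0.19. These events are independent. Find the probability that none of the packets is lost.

P(none) = (1 − 0.51) × (1 − 0.36) × (1 − 0.42) × (1 − 0.19) = 0.49 × 0.64 × 0.58 × 0.81 = 0.14732928

0.14732928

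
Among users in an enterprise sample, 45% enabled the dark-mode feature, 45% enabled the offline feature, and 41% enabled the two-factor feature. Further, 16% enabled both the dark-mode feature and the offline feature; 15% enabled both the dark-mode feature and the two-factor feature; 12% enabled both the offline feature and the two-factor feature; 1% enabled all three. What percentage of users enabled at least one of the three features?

89%

P(≥1) = 45 + 45 + 41 − 16 − 15 − 12 + 1 = 89%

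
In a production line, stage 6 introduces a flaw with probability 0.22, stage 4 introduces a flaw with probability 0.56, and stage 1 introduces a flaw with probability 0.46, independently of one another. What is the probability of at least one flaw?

Independence gives P(none) = ∏(1 − pᵢ).
P(none) = (1 − 0.22) × (1 − 0.56) × (1 − 0.46) = 0.78 × 0.44 × 0.54 = 0.185328
P(at least one) = 1 − 0.185328 = 0.814672

0.814672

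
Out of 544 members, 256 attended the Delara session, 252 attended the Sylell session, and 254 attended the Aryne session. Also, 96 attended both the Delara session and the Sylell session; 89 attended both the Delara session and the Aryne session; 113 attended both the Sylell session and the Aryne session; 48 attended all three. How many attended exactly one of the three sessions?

310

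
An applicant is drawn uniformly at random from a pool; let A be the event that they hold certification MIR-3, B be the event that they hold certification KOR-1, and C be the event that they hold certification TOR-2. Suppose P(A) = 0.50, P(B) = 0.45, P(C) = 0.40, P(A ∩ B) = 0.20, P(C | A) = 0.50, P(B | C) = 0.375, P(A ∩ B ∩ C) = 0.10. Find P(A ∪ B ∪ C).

P(A ∩ C) = P(A)·P(C|A) = 0.50 × 0.50 = 0.25
P(B ∩ C) = P(C)·P(B|C) = 0.40 × 0.375 = 0.15
By inclusion–exclusion:
P(A ∪ B ∪ C) = 0.50 + 0.45 + 0.40 − 0.20 − 0.25 − 0.15 + 0.10 = 0.85

0.85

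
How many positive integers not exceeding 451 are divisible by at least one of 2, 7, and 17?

268

Inclusion–exclusion gives
⌊451/2⌋ + ⌊451/7⌋ + ⌊451/17⌋ − ⌊451/14⌋ − ⌊451/34⌋ − ⌊451/119⌋ + ⌊451/238⌋ = 225 + 64 + 26 − 32 − 13 − 3 + 1 = 268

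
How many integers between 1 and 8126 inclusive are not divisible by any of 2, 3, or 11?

⌊8126/2⌋ + ⌊8126/3⌋ + ⌊8126/11⌋ − ⌊8126/6⌋ − ⌊8126/22⌋ − ⌊8126/33⌋ + ⌊8126/66⌋ = 4063 + 2708 + 738 − 1354 − 369 − 246 + 123 = 5663
8126 − 5663 = 2463

2463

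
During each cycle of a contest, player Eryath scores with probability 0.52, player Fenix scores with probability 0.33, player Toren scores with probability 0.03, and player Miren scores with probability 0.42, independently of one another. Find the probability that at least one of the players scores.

P(none) = (1 − 0.52) × (1 − 0.33) × (1 − 0.03) × (1 − 0.42) = 0.48 × 0.67 × 0.97 × 0.58 = 0.18093216
P(at least one) = 1 − 0.18093216 = 0.81906784

0.81906784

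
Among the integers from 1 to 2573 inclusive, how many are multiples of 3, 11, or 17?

1105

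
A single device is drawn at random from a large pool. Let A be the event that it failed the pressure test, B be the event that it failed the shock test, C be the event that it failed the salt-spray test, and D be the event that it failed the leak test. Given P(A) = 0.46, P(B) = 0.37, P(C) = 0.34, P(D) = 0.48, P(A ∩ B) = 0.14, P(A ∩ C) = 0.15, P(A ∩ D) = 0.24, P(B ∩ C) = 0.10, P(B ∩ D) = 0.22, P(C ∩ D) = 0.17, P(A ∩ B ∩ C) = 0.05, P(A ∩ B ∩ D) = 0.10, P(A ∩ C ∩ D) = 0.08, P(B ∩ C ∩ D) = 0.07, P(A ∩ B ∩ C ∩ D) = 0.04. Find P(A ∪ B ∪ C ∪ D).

0.89

By inclusion-exclusion,
P(A ∪ B ∪ C ∪ D) = 0.46 + 0.37 + 0.34 + 0.48 − 0.14 − 0.15 − 0.24 − 0.10 − 0.22 − 0.17 + 0.05 + 0.10 + 0.08 + 0.07 − 0.04 = 0.89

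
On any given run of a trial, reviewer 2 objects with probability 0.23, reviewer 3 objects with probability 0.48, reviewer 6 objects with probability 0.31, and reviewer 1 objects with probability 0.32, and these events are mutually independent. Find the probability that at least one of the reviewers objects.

P(none) = (1 − 0.23) × (1 − 0.48) × (1 − 0.31) × (1 − 0.32) = 0.77 × 0.52 × 0.69 × 0.68 = 0.18786768
P(at least one) = 1 − 0.18786768 = 0.81213232

0.81213232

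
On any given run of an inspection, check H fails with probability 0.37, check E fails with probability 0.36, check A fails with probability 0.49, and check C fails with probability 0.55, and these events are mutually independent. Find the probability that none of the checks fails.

0.0925344

P(none) = (1 − 0.37) × (1 − 0.36) × (1 − 0.49) × (1 − 0.55) = 0.63 × 0.64 × 0.51 × 0.45 = 0.0925344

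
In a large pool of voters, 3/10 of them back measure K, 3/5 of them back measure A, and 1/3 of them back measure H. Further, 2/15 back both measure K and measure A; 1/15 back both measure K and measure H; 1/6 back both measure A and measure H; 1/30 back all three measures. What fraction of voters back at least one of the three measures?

9/10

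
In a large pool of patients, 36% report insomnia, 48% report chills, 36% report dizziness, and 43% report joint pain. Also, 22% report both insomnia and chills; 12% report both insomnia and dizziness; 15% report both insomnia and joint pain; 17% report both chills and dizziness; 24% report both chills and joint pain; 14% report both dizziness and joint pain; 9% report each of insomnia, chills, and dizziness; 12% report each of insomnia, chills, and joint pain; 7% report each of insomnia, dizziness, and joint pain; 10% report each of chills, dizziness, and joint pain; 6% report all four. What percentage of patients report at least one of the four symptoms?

By inclusion–exclusion:
P(union) = 36 + 48 + 36 + 43 − 22 − 12 − 15 − 17 − 24 − 14 + 9 + 12 + 7 + 10 − 6 = 91%

91%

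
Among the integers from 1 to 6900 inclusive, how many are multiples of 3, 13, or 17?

2903

By inclusion–exclusion:
2300 + 530 + 405 − 176 − 135 − 31 + 10 = 2903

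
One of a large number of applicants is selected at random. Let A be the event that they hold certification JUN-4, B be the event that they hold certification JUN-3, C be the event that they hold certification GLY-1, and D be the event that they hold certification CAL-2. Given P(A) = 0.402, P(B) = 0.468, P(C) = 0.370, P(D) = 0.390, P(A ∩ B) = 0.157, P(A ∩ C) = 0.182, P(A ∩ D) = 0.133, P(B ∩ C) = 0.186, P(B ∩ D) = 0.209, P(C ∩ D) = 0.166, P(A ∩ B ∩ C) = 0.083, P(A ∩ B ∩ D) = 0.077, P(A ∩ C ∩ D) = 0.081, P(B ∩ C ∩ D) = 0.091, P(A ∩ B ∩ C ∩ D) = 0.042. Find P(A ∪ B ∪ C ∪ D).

0.887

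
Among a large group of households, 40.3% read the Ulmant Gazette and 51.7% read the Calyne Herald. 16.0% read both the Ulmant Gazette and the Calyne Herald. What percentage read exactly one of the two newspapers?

60.0%

P(exactly one) = 40.3 + 51.7 − 2·16.0 = 60.0%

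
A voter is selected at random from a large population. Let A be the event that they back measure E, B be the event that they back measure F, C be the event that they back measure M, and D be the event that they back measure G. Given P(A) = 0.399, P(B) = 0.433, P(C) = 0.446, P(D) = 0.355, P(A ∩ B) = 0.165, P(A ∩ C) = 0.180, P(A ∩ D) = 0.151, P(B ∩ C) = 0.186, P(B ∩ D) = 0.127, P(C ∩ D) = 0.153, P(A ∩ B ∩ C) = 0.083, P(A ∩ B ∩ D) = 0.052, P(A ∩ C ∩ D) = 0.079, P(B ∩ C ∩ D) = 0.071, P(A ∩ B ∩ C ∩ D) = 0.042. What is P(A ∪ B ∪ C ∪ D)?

0.914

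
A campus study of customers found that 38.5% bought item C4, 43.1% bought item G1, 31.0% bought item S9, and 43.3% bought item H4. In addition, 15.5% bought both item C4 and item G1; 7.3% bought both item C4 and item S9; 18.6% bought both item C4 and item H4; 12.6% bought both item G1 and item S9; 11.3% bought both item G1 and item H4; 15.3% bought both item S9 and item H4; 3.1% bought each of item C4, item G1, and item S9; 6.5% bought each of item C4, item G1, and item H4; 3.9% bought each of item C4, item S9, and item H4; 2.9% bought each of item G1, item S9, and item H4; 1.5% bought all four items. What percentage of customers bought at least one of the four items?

90.2%

Apply inclusion-exclusion:
P(≥1) = 38.5 + 43.1 + 31.0 + 43.3 − 15.5 − 7.3 − 18.6 − 12.6 − 11.3 − 15.3 + 3.1 + 6.5 + 3.9 + 2.9 − 1.5 = 90.2%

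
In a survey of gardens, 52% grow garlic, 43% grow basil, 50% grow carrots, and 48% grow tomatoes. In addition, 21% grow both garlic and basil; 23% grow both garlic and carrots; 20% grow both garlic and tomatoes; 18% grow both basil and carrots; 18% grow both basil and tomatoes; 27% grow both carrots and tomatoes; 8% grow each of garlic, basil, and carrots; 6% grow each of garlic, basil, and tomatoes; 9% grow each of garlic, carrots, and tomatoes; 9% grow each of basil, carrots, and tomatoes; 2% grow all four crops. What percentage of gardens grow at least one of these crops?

96%

Apply inclusion-exclusion:
P(union) = 52 + 43 + 50 + 48 − 21 − 23 − 20 − 18 − 18 − 27 + 8 + 6 + 9 + 9 − 2 = 96%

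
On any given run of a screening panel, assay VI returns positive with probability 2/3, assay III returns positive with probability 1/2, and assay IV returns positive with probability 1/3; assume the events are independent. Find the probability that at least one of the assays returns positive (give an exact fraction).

P(none) = (1 − 2/3) × (1 − 1/2) × (1 − 1/3) = 1/3 × 1/2 × 2/3 = 1/9
P(at least one) = 1 − 1/9 = 8/9

8/9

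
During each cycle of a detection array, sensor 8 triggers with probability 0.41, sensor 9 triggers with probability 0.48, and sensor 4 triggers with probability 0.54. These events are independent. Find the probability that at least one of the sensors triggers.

0.858872

Since the events are independent, P(none) is the product of the individual non-occurrence probabilities.
P(none) = (1 − 0.41) × (1 − 0.48) × (1 − 0.54) = 0.59 × 0.52 × 0.46 = 0.141128
P(at least one) = 1 − 0.141128 = 0.858872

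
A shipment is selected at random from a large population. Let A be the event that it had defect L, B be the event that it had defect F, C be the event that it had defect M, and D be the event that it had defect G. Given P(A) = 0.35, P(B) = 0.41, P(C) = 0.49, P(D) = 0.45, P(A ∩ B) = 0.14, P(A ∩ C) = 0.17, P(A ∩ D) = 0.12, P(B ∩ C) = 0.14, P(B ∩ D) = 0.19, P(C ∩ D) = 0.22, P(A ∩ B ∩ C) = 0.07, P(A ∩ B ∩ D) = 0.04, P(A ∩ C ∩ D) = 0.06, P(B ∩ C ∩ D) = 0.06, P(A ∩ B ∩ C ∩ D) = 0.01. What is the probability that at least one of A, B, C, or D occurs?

0.94

P(A ∪ B ∪ C ∪ D) = 0.35 + 0.41 + 0.49 + 0.45 − 0.14 − 0.17 − 0.12 − 0.14 − 0.19 − 0.22 + 0.07 + 0.04 + 0.06 + 0.06 − 0.01 = 0.94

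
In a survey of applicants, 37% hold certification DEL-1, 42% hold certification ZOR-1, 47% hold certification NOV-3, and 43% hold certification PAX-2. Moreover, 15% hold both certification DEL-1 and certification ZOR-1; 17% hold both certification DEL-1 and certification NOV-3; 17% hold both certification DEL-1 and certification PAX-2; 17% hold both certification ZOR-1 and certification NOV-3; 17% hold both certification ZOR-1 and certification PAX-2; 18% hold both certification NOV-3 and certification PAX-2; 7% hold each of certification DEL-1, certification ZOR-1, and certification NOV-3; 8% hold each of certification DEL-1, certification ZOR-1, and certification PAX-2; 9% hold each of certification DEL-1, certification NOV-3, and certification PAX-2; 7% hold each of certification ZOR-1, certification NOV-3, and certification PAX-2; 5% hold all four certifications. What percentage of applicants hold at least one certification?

94%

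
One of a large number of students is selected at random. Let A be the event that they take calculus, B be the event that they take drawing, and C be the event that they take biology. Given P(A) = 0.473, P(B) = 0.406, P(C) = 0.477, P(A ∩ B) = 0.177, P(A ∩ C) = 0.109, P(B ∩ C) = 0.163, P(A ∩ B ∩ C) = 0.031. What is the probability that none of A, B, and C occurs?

P(A ∪ B ∪ C) = 0.473 + 0.406 + 0.477 − 0.177 − 0.109 − 0.163 + 0.031 = 0.938
P(none) = 1 − 0.938 = 0.062

0.062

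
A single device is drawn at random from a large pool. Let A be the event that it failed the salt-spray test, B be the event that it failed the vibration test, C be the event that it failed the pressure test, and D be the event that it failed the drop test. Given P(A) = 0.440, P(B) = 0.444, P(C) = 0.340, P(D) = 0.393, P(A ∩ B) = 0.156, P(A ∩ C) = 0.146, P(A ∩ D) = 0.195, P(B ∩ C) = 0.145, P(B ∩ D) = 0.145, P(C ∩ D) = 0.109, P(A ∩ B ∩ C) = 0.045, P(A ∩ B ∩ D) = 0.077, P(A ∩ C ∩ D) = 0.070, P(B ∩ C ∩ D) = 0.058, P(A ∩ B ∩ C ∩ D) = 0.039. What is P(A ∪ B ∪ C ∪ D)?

0.932

By inclusion–exclusion:
P(A ∪ B ∪ C ∪ D) = 0.440 + 0.444 + 0.340 + 0.393 − 0.156 − 0.146 − 0.195 − 0.145 − 0.145 − 0.109 + 0.045 + 0.077 + 0.070 + 0.058 − 0.039 = 0.932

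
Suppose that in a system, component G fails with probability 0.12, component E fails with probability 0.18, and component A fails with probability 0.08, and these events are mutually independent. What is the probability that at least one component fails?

0.336128

Independence gives P(none) = ∏(1 − pᵢ).
P(none) = (1 − 0.12) × (1 − 0.18) × (1 − 0.08) = 0.88 × 0.82 × 0.92 = 0.663872
P(at least one) = 1 − 0.663872 = 0.336128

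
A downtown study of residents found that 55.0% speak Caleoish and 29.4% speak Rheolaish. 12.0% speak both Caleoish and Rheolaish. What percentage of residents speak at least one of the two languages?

Using inclusion–exclusion:
P(at least one) = 55.0 + 29.4 − 12.0 = 72.4%

72.4%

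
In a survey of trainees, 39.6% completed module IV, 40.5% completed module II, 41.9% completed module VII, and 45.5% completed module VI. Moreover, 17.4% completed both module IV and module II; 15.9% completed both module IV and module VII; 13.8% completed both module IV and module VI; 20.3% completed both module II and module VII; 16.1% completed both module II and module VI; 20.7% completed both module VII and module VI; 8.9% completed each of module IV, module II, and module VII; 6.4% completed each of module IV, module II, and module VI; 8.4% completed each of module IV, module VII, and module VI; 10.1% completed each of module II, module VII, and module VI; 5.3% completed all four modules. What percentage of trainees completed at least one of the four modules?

91.8%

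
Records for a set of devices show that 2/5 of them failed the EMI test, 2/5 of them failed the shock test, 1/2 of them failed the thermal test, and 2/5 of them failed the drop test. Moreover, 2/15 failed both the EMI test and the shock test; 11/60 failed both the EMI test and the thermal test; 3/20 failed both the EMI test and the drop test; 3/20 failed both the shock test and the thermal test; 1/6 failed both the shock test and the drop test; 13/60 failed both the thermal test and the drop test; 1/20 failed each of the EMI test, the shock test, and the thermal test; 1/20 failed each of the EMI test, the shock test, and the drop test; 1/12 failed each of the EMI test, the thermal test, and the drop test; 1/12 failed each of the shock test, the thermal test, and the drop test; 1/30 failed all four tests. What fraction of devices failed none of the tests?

1/15

Using inclusion–exclusion:
P(≥1) = 2/5 + 2/5 + 1/2 + 2/5 − 2/15 − 11/60 − 3/20 − 3/20 − 1/6 − 13/60 + 1/20 + 1/20 + 1/12 + 1/12 − 1/30 = 14/15
P(none) = 1 − 14/15 = 1/15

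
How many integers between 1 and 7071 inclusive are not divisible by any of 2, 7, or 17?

2853

By inclusion–exclusion:
⌊7071/2⌋ + ⌊7071/7⌋ + ⌊7071/17⌋ − ⌊7071/14⌋ − ⌊7071/34⌋ − ⌊7071/119⌋ + ⌊7071/238⌋ = 3535 + 1010 + 415 − 505 − 207 − 59 + 29 = 4218
7071 − 4218 = 2853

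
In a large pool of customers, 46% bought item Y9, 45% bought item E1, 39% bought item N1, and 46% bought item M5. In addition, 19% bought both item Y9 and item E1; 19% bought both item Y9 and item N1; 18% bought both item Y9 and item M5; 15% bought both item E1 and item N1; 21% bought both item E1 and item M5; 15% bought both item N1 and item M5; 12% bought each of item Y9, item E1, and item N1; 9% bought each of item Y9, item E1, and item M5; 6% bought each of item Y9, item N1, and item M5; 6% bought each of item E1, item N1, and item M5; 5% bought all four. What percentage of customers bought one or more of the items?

97%

Apply inclusion-exclusion:
P(union) = 46 + 45 + 39 + 46 − 19 − 19 − 18 − 15 − 21 − 15 + 12 + 9 + 6 + 6 − 5 = 97%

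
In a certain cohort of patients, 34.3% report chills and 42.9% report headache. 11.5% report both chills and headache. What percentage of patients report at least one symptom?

65.7%

P(union) = 34.3 + 42.9 − 11.5 = 65.7%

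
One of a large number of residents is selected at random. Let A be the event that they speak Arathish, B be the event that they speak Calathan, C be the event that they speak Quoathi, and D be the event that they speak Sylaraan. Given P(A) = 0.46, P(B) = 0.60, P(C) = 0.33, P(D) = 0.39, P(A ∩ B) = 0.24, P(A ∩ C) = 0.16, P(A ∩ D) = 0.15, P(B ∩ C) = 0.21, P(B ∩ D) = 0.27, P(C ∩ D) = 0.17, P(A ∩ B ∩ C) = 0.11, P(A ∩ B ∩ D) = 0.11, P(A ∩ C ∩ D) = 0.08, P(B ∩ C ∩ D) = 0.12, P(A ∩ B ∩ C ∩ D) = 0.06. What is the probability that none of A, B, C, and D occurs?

Inclusion–exclusion gives
P(A ∪ B ∪ C ∪ D) = 0.46 + 0.60 + 0.33 + 0.39 − 0.24 − 0.16 − 0.15 − 0.21 − 0.27 − 0.17 + 0.11 + 0.11 + 0.08 + 0.12 − 0.06 = 0.94
P(none) = 1 − 0.94 = 0.06

0.06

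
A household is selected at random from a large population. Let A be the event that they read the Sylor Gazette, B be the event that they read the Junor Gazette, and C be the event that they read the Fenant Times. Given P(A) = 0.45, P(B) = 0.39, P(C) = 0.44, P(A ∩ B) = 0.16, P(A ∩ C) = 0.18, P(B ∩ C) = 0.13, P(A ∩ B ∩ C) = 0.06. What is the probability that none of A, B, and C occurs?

Apply inclusion-exclusion:
P(A ∪ B ∪ C) = 0.45 + 0.39 + 0.44 − 0.16 − 0.18 − 0.13 + 0.06 = 0.87
P(none) = 1 − 0.87 = 0.13

0.13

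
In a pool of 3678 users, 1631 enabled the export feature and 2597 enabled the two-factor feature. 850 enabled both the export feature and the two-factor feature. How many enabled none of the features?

300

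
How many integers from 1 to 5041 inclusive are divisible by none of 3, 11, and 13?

2821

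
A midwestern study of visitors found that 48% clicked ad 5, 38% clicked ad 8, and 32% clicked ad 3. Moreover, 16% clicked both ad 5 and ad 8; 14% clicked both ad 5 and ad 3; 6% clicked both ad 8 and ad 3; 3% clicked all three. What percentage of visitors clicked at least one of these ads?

P(union) = 48 + 38 + 32 − 16 − 14 − 6 + 3 = 85%

85%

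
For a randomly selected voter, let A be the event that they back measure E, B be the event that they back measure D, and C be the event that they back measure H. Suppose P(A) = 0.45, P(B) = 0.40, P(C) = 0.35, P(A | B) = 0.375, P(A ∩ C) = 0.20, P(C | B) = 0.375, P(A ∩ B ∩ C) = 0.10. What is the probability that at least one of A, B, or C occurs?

P(A ∩ B) = P(B)·P(A|B) = 0.40 × 0.375 = 0.15
P(B ∩ C) = P(B)·P(C|B) = 0.40 × 0.375 = 0.15
Apply inclusion-exclusion:
P(A ∪ B ∪ C) = 0.45 + 0.40 + 0.35 − 0.15 − 0.20 − 0.15 + 0.10 = 0.80

0.80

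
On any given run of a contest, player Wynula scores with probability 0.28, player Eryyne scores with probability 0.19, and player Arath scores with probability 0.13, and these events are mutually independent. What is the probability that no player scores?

0.507384

P(none) = (1 − 0.28) × (1 − 0.19) × (1 − 0.13) = 0.72 × 0.81 × 0.87 = 0.507384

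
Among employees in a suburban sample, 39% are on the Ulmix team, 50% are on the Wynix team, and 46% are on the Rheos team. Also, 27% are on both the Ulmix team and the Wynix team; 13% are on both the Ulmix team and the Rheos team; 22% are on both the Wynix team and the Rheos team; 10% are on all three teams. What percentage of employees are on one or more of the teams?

83%

By inclusion–exclusion:
P(at least one) = 39 + 50 + 46 − 27 − 13 − 22 + 10 = 83%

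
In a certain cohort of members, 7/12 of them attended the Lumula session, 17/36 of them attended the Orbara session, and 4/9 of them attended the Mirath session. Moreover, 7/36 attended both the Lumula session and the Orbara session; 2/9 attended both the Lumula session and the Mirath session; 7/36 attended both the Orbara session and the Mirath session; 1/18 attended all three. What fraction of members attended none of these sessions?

1/18

By inclusion-exclusion,
P(union) = 7/12 + 17/36 + 4/9 − 7/36 − 2/9 − 7/36 + 1/18 = 17/18
P(none) = 1 − 17/18 = 1/18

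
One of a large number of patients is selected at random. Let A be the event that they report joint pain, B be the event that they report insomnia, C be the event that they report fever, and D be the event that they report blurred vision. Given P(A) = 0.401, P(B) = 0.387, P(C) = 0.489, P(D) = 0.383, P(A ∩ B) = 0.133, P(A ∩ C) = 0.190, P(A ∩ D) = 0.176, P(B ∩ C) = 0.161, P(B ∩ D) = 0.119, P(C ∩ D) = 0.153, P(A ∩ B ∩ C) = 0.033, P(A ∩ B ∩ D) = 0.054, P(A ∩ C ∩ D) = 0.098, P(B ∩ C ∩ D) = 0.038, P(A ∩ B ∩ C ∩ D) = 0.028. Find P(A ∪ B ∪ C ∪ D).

0.923

P(A ∪ B ∪ C ∪ D) = 0.401 + 0.387 + 0.489 + 0.383 − 0.133 − 0.190 − 0.176 − 0.161 − 0.119 − 0.153 + 0.033 + 0.054 + 0.098 + 0.038 − 0.028 = 0.923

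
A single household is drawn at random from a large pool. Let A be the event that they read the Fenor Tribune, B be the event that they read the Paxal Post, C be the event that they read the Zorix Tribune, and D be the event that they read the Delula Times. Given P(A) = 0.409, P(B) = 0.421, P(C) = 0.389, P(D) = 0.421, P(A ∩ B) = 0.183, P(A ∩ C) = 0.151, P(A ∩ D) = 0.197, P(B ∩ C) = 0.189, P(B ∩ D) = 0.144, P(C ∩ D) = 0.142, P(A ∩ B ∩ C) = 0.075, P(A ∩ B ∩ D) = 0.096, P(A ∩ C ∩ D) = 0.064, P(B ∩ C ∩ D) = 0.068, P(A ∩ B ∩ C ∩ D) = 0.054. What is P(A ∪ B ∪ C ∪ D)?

0.883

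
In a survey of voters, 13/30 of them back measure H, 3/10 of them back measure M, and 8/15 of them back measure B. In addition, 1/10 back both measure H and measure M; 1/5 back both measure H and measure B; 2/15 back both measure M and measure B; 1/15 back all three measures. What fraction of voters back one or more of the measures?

9/10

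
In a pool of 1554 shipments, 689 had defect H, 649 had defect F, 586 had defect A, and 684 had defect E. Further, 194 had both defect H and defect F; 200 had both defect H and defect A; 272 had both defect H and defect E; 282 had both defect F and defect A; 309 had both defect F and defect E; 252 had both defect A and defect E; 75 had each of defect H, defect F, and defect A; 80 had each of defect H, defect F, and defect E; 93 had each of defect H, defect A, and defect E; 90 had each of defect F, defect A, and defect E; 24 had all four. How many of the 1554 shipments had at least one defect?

1413

|union| = 689 + 649 + 586 + 684 − 194 − 200 − 272 − 282 − 309 − 252 + 75 + 80 + 93 + 90 − 24 = 1413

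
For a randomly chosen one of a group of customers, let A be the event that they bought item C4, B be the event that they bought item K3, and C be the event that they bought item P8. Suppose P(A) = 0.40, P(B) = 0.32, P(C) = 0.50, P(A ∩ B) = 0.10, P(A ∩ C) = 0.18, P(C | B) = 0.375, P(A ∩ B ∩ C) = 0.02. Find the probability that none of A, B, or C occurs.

0.16

P(B ∩ C) = P(B)·P(C|B) = 0.32 × 0.375 = 0.12
Inclusion–exclusion gives
P(A ∪ B ∪ C) = 0.40 + 0.32 + 0.50 − 0.10 − 0.18 − 0.12 + 0.02 = 0.84
P(none) = 1 − 0.84 = 0.16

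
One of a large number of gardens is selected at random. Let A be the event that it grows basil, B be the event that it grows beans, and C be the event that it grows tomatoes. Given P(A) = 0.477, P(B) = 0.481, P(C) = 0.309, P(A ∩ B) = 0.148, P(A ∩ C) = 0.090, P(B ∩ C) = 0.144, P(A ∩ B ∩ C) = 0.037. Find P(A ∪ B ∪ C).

0.922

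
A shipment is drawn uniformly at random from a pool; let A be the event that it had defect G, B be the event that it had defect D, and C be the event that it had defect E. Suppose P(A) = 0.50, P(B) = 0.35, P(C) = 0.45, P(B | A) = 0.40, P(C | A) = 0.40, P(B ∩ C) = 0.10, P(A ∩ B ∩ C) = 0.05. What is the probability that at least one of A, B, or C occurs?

P(A ∩ B) = P(A)·P(B|A) = 0.50 × 0.40 = 0.20
P(A ∩ C) = P(A)·P(C|A) = 0.50 × 0.40 = 0.20
Apply inclusion-exclusion:
P(A ∪ B ∪ C) = 0.50 + 0.35 + 0.45 − 0.20 − 0.20 − 0.10 + 0.05 = 0.85

0.85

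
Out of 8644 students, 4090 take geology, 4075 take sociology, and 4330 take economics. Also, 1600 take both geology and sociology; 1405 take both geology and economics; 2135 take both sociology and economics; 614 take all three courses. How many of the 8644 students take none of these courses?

675

Inclusion–exclusion gives
|at least one| = 4090 + 4075 + 4330 − 1600 − 1405 − 2135 + 614 = 7969
None: 8644 − 7969 = 675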